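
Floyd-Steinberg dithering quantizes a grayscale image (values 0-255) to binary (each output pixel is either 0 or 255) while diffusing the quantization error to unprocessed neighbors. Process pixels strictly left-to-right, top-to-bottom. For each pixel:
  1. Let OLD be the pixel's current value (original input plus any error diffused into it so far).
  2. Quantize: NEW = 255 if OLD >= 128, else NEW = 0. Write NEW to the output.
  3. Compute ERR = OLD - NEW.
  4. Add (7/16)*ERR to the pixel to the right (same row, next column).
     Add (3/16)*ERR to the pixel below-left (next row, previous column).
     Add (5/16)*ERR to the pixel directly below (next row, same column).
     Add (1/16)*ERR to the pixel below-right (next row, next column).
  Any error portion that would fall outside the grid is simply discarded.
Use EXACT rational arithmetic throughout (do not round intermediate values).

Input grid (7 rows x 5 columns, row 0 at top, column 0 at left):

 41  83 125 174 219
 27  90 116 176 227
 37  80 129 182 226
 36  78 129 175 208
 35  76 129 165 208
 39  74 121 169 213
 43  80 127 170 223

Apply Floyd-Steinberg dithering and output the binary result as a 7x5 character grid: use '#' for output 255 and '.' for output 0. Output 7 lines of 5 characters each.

(0,0): OLD=41 → NEW=0, ERR=41
(0,1): OLD=1615/16 → NEW=0, ERR=1615/16
(0,2): OLD=43305/256 → NEW=255, ERR=-21975/256
(0,3): OLD=558879/4096 → NEW=255, ERR=-485601/4096
(0,4): OLD=10953177/65536 → NEW=255, ERR=-5758503/65536
(1,0): OLD=15037/256 → NEW=0, ERR=15037/256
(1,1): OLD=273835/2048 → NEW=255, ERR=-248405/2048
(1,2): OLD=1323143/65536 → NEW=0, ERR=1323143/65536
(1,3): OLD=33015547/262144 → NEW=0, ERR=33015547/262144
(1,4): OLD=1036967313/4194304 → NEW=255, ERR=-32580207/4194304
(2,0): OLD=1068681/32768 → NEW=0, ERR=1068681/32768
(2,1): OLD=66921715/1048576 → NEW=0, ERR=66921715/1048576
(2,2): OLD=3007567513/16777216 → NEW=255, ERR=-1270622567/16777216
(2,3): OLD=50473632187/268435456 → NEW=255, ERR=-17977409093/268435456
(2,4): OLD=868202999133/4294967296 → NEW=255, ERR=-227013661347/4294967296
(3,0): OLD=975733881/16777216 → NEW=0, ERR=975733881/16777216
(3,1): OLD=14928568453/134217728 → NEW=0, ERR=14928568453/134217728
(3,2): OLD=624600665927/4294967296 → NEW=255, ERR=-470615994553/4294967296
(3,3): OLD=785885422287/8589934592 → NEW=0, ERR=785885422287/8589934592
(3,4): OLD=31243086573739/137438953472 → NEW=255, ERR=-3803846561621/137438953472
(4,0): OLD=158976988279/2147483648 → NEW=0, ERR=158976988279/2147483648
(4,1): OLD=8674868910199/68719476736 → NEW=0, ERR=8674868910199/68719476736
(4,2): OLD=191416479973081/1099511627776 → NEW=255, ERR=-88958985109799/1099511627776
(4,3): OLD=2571194459739255/17592186044416 → NEW=255, ERR=-1914812981586825/17592186044416
(4,4): OLD=44318135830115009/281474976710656 → NEW=255, ERR=-27457983231102271/281474976710656
(5,0): OLD=94341878338501/1099511627776 → NEW=0, ERR=94341878338501/1099511627776
(5,1): OLD=1235361845570831/8796093022208 → NEW=255, ERR=-1007641875092209/8796093022208
(5,2): OLD=9311094618164999/281474976710656 → NEW=0, ERR=9311094618164999/281474976710656
(5,3): OLD=141988377736101865/1125899906842624 → NEW=0, ERR=141988377736101865/1125899906842624
(5,4): OLD=4159277831228773427/18014398509481984 → NEW=255, ERR=-434393788689132493/18014398509481984
(6,0): OLD=6802461507542517/140737488355328 → NEW=0, ERR=6802461507542517/140737488355328
(6,1): OLD=346384535989632731/4503599627370496 → NEW=0, ERR=346384535989632731/4503599627370496
(6,2): OLD=13508841656983488281/72057594037927936 → NEW=255, ERR=-4865844822688135399/72057594037927936
(6,3): OLD=204542937657880284755/1152921504606846976 → NEW=255, ERR=-89452046016865694125/1152921504606846976
(6,4): OLD=3493849692740416063493/18446744073709551616 → NEW=255, ERR=-1210070046055519598587/18446744073709551616
Row 0: ..###
Row 1: .#..#
Row 2: ..###
Row 3: ..#.#
Row 4: ..###
Row 5: .#..#
Row 6: ..###

Answer: ..###
.#..#
..###
..#.#
..###
.#..#
..###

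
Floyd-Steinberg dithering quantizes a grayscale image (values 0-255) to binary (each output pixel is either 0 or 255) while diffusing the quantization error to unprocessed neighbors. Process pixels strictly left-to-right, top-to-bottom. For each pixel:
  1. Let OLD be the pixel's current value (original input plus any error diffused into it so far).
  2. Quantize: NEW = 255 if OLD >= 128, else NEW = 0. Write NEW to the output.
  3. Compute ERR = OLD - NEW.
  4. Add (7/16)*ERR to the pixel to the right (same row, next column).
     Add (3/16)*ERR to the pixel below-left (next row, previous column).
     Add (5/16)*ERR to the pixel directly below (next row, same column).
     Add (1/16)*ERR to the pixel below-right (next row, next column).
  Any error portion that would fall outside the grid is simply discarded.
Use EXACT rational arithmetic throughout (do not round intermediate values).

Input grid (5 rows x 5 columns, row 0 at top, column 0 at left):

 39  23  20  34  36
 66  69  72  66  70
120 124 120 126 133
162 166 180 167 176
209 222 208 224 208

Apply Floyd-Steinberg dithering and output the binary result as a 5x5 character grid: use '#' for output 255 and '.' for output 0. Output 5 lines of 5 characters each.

Answer: .....
.#..#
.#.#.
#.###
####.

Derivation:
(0,0): OLD=39 → NEW=0, ERR=39
(0,1): OLD=641/16 → NEW=0, ERR=641/16
(0,2): OLD=9607/256 → NEW=0, ERR=9607/256
(0,3): OLD=206513/4096 → NEW=0, ERR=206513/4096
(0,4): OLD=3804887/65536 → NEW=0, ERR=3804887/65536
(1,0): OLD=21939/256 → NEW=0, ERR=21939/256
(1,1): OLD=263141/2048 → NEW=255, ERR=-259099/2048
(1,2): OLD=2643401/65536 → NEW=0, ERR=2643401/65536
(1,3): OLD=29526229/262144 → NEW=0, ERR=29526229/262144
(1,4): OLD=589599455/4194304 → NEW=255, ERR=-479948065/4194304
(2,0): OLD=4032423/32768 → NEW=0, ERR=4032423/32768
(2,1): OLD=158568093/1048576 → NEW=255, ERR=-108818787/1048576
(2,2): OLD=1684662551/16777216 → NEW=0, ERR=1684662551/16777216
(2,3): OLD=49981232469/268435456 → NEW=255, ERR=-18469808811/268435456
(2,4): OLD=318593466387/4294967296 → NEW=0, ERR=318593466387/4294967296
(3,0): OLD=3036640311/16777216 → NEW=255, ERR=-1241549769/16777216
(3,1): OLD=17141261291/134217728 → NEW=0, ERR=17141261291/134217728
(3,2): OLD=1064577739529/4294967296 → NEW=255, ERR=-30638920951/4294967296
(3,3): OLD=1396393684449/8589934592 → NEW=255, ERR=-794039636511/8589934592
(3,4): OLD=21225879137413/137438953472 → NEW=255, ERR=-13821053997947/137438953472
(4,0): OLD=450585875545/2147483648 → NEW=255, ERR=-97022454695/2147483648
(4,1): OLD=16230257772505/68719476736 → NEW=255, ERR=-1293208795175/68719476736
(4,2): OLD=206914217839831/1099511627776 → NEW=255, ERR=-73461247243049/1099511627776
(4,3): OLD=2578686716166617/17592186044416 → NEW=255, ERR=-1907320725159463/17592186044416
(4,4): OLD=34723882345439599/281474976710656 → NEW=0, ERR=34723882345439599/281474976710656
Row 0: .....
Row 1: .#..#
Row 2: .#.#.
Row 3: #.###
Row 4: ####.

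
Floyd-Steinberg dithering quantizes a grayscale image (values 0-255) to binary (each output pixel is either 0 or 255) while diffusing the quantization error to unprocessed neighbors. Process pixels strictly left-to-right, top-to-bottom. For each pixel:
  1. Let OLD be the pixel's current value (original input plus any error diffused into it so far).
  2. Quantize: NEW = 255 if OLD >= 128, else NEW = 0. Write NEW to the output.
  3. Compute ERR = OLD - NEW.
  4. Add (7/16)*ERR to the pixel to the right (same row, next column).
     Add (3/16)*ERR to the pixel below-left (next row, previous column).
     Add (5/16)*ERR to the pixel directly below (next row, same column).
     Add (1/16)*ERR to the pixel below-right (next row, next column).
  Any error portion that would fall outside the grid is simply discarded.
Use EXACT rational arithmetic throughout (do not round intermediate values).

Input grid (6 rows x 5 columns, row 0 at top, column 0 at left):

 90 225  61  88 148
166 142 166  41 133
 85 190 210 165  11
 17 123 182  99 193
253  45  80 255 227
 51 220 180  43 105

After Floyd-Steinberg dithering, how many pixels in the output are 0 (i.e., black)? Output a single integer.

(0,0): OLD=90 → NEW=0, ERR=90
(0,1): OLD=2115/8 → NEW=255, ERR=75/8
(0,2): OLD=8333/128 → NEW=0, ERR=8333/128
(0,3): OLD=238555/2048 → NEW=0, ERR=238555/2048
(0,4): OLD=6519549/32768 → NEW=255, ERR=-1836291/32768
(1,0): OLD=25073/128 → NEW=255, ERR=-7567/128
(1,1): OLD=140183/1024 → NEW=255, ERR=-120937/1024
(1,2): OLD=5147875/32768 → NEW=255, ERR=-3207965/32768
(1,3): OLD=3687207/131072 → NEW=0, ERR=3687207/131072
(1,4): OLD=283273365/2097152 → NEW=255, ERR=-251500395/2097152
(2,0): OLD=727149/16384 → NEW=0, ERR=727149/16384
(2,1): OLD=78883839/524288 → NEW=255, ERR=-54809601/524288
(2,2): OLD=1103630013/8388608 → NEW=255, ERR=-1035465027/8388608
(2,3): OLD=12238332391/134217728 → NEW=0, ERR=12238332391/134217728
(2,4): OLD=32586220433/2147483648 → NEW=0, ERR=32586220433/2147483648
(3,0): OLD=94521373/8388608 → NEW=0, ERR=94521373/8388608
(3,1): OLD=5025783641/67108864 → NEW=0, ERR=5025783641/67108864
(3,2): OLD=401049532067/2147483648 → NEW=255, ERR=-146558798173/2147483648
(3,3): OLD=398431089611/4294967296 → NEW=0, ERR=398431089611/4294967296
(3,4): OLD=16769365478167/68719476736 → NEW=255, ERR=-754101089513/68719476736
(4,0): OLD=290514887315/1073741824 → NEW=255, ERR=16710722195/1073741824
(4,1): OLD=2168784796819/34359738368 → NEW=0, ERR=2168784796819/34359738368
(4,2): OLD=59572802209789/549755813888 → NEW=0, ERR=59572802209789/549755813888
(4,3): OLD=2859391755002003/8796093022208 → NEW=255, ERR=616388034338963/8796093022208
(4,4): OLD=36595488271267205/140737488355328 → NEW=255, ERR=707428740658565/140737488355328
(5,0): OLD=37217616449945/549755813888 → NEW=0, ERR=37217616449945/549755813888
(5,1): OLD=1278220430087051/4398046511104 → NEW=255, ERR=156718569755531/4398046511104
(5,2): OLD=34697005068322147/140737488355328 → NEW=255, ERR=-1191054462286493/140737488355328
(5,3): OLD=38793494271814733/562949953421312 → NEW=0, ERR=38793494271814733/562949953421312
(5,4): OLD=1270907790661372223/9007199254740992 → NEW=255, ERR=-1025928019297580737/9007199254740992
Output grid:
  Row 0: .#..#  (3 black, running=3)
  Row 1: ###.#  (1 black, running=4)
  Row 2: .##..  (3 black, running=7)
  Row 3: ..#.#  (3 black, running=10)
  Row 4: #..##  (2 black, running=12)
  Row 5: .##.#  (2 black, running=14)

Answer: 14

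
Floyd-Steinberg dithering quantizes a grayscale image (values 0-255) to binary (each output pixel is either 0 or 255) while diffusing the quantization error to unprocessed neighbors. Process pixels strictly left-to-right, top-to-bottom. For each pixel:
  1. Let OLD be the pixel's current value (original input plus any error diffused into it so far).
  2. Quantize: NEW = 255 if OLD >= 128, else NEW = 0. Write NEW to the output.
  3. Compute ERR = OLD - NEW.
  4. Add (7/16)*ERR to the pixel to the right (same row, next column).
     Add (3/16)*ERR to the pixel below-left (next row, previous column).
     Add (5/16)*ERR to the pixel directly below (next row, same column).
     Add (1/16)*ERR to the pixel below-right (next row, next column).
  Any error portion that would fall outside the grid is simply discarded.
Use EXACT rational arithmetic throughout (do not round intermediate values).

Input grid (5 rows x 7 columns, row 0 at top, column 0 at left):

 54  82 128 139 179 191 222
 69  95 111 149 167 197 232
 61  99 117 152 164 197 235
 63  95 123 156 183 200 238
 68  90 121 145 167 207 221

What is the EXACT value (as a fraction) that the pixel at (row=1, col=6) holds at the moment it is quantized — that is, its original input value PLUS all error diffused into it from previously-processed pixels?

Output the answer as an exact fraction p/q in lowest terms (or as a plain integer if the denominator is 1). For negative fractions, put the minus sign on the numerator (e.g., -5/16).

Answer: 201994610701/1073741824

Derivation:
(0,0): OLD=54 → NEW=0, ERR=54
(0,1): OLD=845/8 → NEW=0, ERR=845/8
(0,2): OLD=22299/128 → NEW=255, ERR=-10341/128
(0,3): OLD=212285/2048 → NEW=0, ERR=212285/2048
(0,4): OLD=7351467/32768 → NEW=255, ERR=-1004373/32768
(0,5): OLD=93108397/524288 → NEW=255, ERR=-40585043/524288
(0,6): OLD=1578175675/8388608 → NEW=255, ERR=-560919365/8388608
(1,0): OLD=13527/128 → NEW=0, ERR=13527/128
(1,1): OLD=166369/1024 → NEW=255, ERR=-94751/1024
(1,2): OLD=2336629/32768 → NEW=0, ERR=2336629/32768
(1,3): OLD=26449425/131072 → NEW=255, ERR=-6973935/131072
(1,4): OLD=1057867347/8388608 → NEW=0, ERR=1057867347/8388608
(1,5): OLD=14329641411/67108864 → NEW=255, ERR=-2783118909/67108864
(1,6): OLD=201994610701/1073741824 → NEW=255, ERR=-71809554419/1073741824
Target (1,6): original=232, with diffused error = 201994610701/1073741824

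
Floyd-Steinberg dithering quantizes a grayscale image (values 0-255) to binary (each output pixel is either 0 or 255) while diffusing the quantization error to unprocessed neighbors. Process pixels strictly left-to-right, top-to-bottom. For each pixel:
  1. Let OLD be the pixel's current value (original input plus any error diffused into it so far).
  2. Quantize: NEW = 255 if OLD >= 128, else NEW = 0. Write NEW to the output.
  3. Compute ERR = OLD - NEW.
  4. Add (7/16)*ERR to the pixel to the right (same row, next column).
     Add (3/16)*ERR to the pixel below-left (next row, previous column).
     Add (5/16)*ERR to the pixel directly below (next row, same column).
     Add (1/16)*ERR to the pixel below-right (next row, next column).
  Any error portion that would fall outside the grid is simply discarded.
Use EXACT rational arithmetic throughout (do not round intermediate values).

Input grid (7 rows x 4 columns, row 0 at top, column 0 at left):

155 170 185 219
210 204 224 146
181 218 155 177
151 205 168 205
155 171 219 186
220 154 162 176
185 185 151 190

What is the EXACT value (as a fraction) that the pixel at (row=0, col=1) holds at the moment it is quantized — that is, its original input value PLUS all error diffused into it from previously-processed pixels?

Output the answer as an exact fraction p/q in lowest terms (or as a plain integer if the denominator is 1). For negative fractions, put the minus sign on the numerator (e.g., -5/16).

(0,0): OLD=155 → NEW=255, ERR=-100
(0,1): OLD=505/4 → NEW=0, ERR=505/4
Target (0,1): original=170, with diffused error = 505/4

Answer: 505/4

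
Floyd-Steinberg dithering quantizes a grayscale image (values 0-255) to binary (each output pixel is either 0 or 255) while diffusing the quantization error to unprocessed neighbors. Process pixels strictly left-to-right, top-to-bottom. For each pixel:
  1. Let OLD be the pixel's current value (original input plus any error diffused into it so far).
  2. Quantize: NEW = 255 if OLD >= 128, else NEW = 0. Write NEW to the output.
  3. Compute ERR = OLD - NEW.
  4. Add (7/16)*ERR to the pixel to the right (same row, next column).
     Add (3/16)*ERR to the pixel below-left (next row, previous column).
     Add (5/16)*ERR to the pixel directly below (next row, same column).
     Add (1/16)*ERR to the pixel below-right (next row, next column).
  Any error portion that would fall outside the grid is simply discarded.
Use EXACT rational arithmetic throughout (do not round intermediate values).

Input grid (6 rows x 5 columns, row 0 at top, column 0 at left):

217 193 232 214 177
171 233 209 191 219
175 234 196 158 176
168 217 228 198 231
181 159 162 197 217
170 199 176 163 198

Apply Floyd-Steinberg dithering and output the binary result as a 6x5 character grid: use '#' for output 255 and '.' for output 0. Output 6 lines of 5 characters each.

Answer: #####
##.##
.##.#
#####
#.###
##.#.

Derivation:
(0,0): OLD=217 → NEW=255, ERR=-38
(0,1): OLD=1411/8 → NEW=255, ERR=-629/8
(0,2): OLD=25293/128 → NEW=255, ERR=-7347/128
(0,3): OLD=386843/2048 → NEW=255, ERR=-135397/2048
(0,4): OLD=4852157/32768 → NEW=255, ERR=-3503683/32768
(1,0): OLD=18481/128 → NEW=255, ERR=-14159/128
(1,1): OLD=150423/1024 → NEW=255, ERR=-110697/1024
(1,2): OLD=4143779/32768 → NEW=0, ERR=4143779/32768
(1,3): OLD=26480455/131072 → NEW=255, ERR=-6942905/131072
(1,4): OLD=331936885/2097152 → NEW=255, ERR=-202836875/2097152
(2,0): OLD=1968749/16384 → NEW=0, ERR=1968749/16384
(2,1): OLD=141340991/524288 → NEW=255, ERR=7647551/524288
(2,2): OLD=1889210621/8388608 → NEW=255, ERR=-249884419/8388608
(2,3): OLD=15862245415/134217728 → NEW=0, ERR=15862245415/134217728
(2,4): OLD=416975505233/2147483648 → NEW=255, ERR=-130632825007/2147483648
(3,0): OLD=1747228637/8388608 → NEW=255, ERR=-391866403/8388608
(3,1): OLD=13626166233/67108864 → NEW=255, ERR=-3486594087/67108864
(3,2): OLD=470367710307/2147483648 → NEW=255, ERR=-77240619933/2147483648
(3,3): OLD=884456825531/4294967296 → NEW=255, ERR=-210759834949/4294967296
(3,4): OLD=13600143884583/68719476736 → NEW=255, ERR=-3923322683097/68719476736
(4,0): OLD=168212831763/1073741824 → NEW=255, ERR=-105591333357/1073741824
(4,1): OLD=3095025020627/34359738368 → NEW=0, ERR=3095025020627/34359738368
(4,2): OLD=97702995188285/549755813888 → NEW=255, ERR=-42484737353155/549755813888
(4,3): OLD=1186617526438355/8796093022208 → NEW=255, ERR=-1056386194224685/8796093022208
(4,4): OLD=20202768954375749/140737488355328 → NEW=255, ERR=-15685290576232891/140737488355328
(5,0): OLD=85848950085721/549755813888 → NEW=255, ERR=-54338782455719/549755813888
(5,1): OLD=718068030570635/4398046511104 → NEW=255, ERR=-403433829760885/4398046511104
(5,2): OLD=13346113168239395/140737488355328 → NEW=0, ERR=13346113168239395/140737488355328
(5,3): OLD=79505825444822509/562949953421312 → NEW=255, ERR=-64046412677612051/562949953421312
(5,4): OLD=953786035740394399/9007199254740992 → NEW=0, ERR=953786035740394399/9007199254740992
Row 0: #####
Row 1: ##.##
Row 2: .##.#
Row 3: #####
Row 4: #.###
Row 5: ##.#.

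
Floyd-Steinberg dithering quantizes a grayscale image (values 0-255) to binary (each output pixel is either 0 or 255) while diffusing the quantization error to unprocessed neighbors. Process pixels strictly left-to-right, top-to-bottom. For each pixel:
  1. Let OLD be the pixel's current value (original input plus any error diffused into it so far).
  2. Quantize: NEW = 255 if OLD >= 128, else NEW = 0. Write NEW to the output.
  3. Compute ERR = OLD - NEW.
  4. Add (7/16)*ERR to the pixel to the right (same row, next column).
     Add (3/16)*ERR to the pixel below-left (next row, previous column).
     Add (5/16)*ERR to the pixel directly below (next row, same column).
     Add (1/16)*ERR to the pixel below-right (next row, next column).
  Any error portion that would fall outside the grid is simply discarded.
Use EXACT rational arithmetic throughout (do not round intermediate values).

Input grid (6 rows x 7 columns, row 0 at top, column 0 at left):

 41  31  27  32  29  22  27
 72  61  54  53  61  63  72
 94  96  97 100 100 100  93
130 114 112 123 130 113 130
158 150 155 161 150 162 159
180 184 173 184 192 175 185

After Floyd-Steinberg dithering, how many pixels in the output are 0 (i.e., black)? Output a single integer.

Answer: 24

Derivation:
(0,0): OLD=41 → NEW=0, ERR=41
(0,1): OLD=783/16 → NEW=0, ERR=783/16
(0,2): OLD=12393/256 → NEW=0, ERR=12393/256
(0,3): OLD=217823/4096 → NEW=0, ERR=217823/4096
(0,4): OLD=3425305/65536 → NEW=0, ERR=3425305/65536
(0,5): OLD=47045807/1048576 → NEW=0, ERR=47045807/1048576
(0,6): OLD=782305481/16777216 → NEW=0, ERR=782305481/16777216
(1,0): OLD=24061/256 → NEW=0, ERR=24061/256
(1,1): OLD=264299/2048 → NEW=255, ERR=-257941/2048
(1,2): OLD=1773127/65536 → NEW=0, ERR=1773127/65536
(1,3): OLD=24715195/262144 → NEW=0, ERR=24715195/262144
(1,4): OLD=2186360145/16777216 → NEW=255, ERR=-2091829935/16777216
(1,5): OLD=4628041633/134217728 → NEW=0, ERR=4628041633/134217728
(1,6): OLD=224329196623/2147483648 → NEW=0, ERR=224329196623/2147483648
(2,0): OLD=3268809/32768 → NEW=0, ERR=3268809/32768
(2,1): OLD=116635059/1048576 → NEW=0, ERR=116635059/1048576
(2,2): OLD=2750202073/16777216 → NEW=255, ERR=-1527988007/16777216
(2,3): OLD=9117461329/134217728 → NEW=0, ERR=9117461329/134217728
(2,4): OLD=110717850721/1073741824 → NEW=0, ERR=110717850721/1073741824
(2,5): OLD=5761500435723/34359738368 → NEW=255, ERR=-3000232848117/34359738368
(2,6): OLD=49256775142653/549755813888 → NEW=0, ERR=49256775142653/549755813888
(3,0): OLD=3053952697/16777216 → NEW=255, ERR=-1224237383/16777216
(3,1): OLD=14226225605/134217728 → NEW=0, ERR=14226225605/134217728
(3,2): OLD=160631949535/1073741824 → NEW=255, ERR=-113172215585/1073741824
(3,3): OLD=479994793353/4294967296 → NEW=0, ERR=479994793353/4294967296
(3,4): OLD=109396191904441/549755813888 → NEW=255, ERR=-30791540636999/549755813888
(3,5): OLD=371428482099131/4398046511104 → NEW=0, ERR=371428482099131/4398046511104
(3,6): OLD=13334177318937381/70368744177664 → NEW=255, ERR=-4609852446366939/70368744177664
(4,0): OLD=333011597879/2147483648 → NEW=255, ERR=-214596732361/2147483648
(4,1): OLD=3954145998539/34359738368 → NEW=0, ERR=3954145998539/34359738368
(4,2): OLD=109945407444165/549755813888 → NEW=255, ERR=-30242325097275/549755813888
(4,3): OLD=680676286174983/4398046511104 → NEW=255, ERR=-440825574156537/4398046511104
(4,4): OLD=3921835548382373/35184372088832 → NEW=0, ERR=3921835548382373/35184372088832
(4,5): OLD=249244886613152101/1125899906842624 → NEW=255, ERR=-37859589631717019/1125899906842624
(4,6): OLD=2325569731293638739/18014398509481984 → NEW=255, ERR=-2268101888624267181/18014398509481984
(5,0): OLD=93650745906577/549755813888 → NEW=255, ERR=-46536986634863/549755813888
(5,1): OLD=731695075374555/4398046511104 → NEW=255, ERR=-389806784956965/4398046511104
(5,2): OLD=3709553104744749/35184372088832 → NEW=0, ERR=3709553104744749/35184372088832
(5,3): OLD=60873319017697345/281474976710656 → NEW=255, ERR=-10902800043519935/281474976710656
(5,4): OLD=3554549684463937899/18014398509481984 → NEW=255, ERR=-1039121935453968021/18014398509481984
(5,5): OLD=17670684621366695483/144115188075855872 → NEW=0, ERR=17670684621366695483/144115188075855872
(5,6): OLD=454705646036269783829/2305843009213693952 → NEW=255, ERR=-133284321313222173931/2305843009213693952
Output grid:
  Row 0: .......  (7 black, running=7)
  Row 1: .#..#..  (5 black, running=12)
  Row 2: ..#..#.  (5 black, running=17)
  Row 3: #.#.#.#  (3 black, running=20)
  Row 4: #.##.##  (2 black, running=22)
  Row 5: ##.##.#  (2 black, running=24)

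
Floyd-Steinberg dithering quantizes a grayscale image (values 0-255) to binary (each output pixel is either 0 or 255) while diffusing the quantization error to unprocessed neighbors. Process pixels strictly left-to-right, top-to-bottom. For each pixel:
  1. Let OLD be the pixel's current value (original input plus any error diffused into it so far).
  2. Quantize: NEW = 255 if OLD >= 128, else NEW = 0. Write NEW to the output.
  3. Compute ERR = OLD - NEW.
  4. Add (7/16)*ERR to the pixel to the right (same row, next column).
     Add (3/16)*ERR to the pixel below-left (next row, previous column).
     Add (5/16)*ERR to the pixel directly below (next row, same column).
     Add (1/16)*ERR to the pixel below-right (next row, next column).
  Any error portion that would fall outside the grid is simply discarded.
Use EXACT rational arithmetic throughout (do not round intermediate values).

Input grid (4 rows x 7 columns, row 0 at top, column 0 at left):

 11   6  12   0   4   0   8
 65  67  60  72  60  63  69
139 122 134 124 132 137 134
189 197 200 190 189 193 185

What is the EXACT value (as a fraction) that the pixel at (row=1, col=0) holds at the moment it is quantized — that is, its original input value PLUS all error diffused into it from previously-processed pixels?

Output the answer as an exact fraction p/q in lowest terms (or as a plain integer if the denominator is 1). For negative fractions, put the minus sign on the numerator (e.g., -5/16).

Answer: 18039/256

Derivation:
(0,0): OLD=11 → NEW=0, ERR=11
(0,1): OLD=173/16 → NEW=0, ERR=173/16
(0,2): OLD=4283/256 → NEW=0, ERR=4283/256
(0,3): OLD=29981/4096 → NEW=0, ERR=29981/4096
(0,4): OLD=472011/65536 → NEW=0, ERR=472011/65536
(0,5): OLD=3304077/1048576 → NEW=0, ERR=3304077/1048576
(0,6): OLD=157346267/16777216 → NEW=0, ERR=157346267/16777216
(1,0): OLD=18039/256 → NEW=0, ERR=18039/256
Target (1,0): original=65, with diffused error = 18039/256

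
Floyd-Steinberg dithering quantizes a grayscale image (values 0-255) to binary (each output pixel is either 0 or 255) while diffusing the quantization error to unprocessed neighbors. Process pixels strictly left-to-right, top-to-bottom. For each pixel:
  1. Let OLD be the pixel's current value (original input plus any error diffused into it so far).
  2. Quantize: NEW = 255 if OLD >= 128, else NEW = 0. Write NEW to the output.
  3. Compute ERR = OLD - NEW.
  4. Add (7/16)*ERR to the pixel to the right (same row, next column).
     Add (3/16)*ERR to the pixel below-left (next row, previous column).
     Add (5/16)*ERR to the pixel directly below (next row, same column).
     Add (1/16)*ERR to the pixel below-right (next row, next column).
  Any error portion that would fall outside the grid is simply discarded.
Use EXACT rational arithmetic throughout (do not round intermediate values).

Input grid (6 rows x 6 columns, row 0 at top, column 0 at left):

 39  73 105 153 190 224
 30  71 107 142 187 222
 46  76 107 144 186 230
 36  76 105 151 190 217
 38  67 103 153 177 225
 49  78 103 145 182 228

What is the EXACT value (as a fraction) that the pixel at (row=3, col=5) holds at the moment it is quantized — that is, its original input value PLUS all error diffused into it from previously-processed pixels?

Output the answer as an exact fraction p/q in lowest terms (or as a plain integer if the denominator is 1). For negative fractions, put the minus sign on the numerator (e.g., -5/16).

(0,0): OLD=39 → NEW=0, ERR=39
(0,1): OLD=1441/16 → NEW=0, ERR=1441/16
(0,2): OLD=36967/256 → NEW=255, ERR=-28313/256
(0,3): OLD=428497/4096 → NEW=0, ERR=428497/4096
(0,4): OLD=15451319/65536 → NEW=255, ERR=-1260361/65536
(0,5): OLD=226058497/1048576 → NEW=255, ERR=-41328383/1048576
(1,0): OLD=15123/256 → NEW=0, ERR=15123/256
(1,1): OLD=218501/2048 → NEW=0, ERR=218501/2048
(1,2): OLD=9460713/65536 → NEW=255, ERR=-7250967/65536
(1,3): OLD=30347893/262144 → NEW=0, ERR=30347893/262144
(1,4): OLD=3871961599/16777216 → NEW=255, ERR=-406228481/16777216
(1,5): OLD=53120148809/268435456 → NEW=255, ERR=-15330892471/268435456
(2,0): OLD=2767751/32768 → NEW=0, ERR=2767751/32768
(2,1): OLD=135519037/1048576 → NEW=255, ERR=-131867843/1048576
(2,2): OLD=768057079/16777216 → NEW=0, ERR=768057079/16777216
(2,3): OLD=25333748991/134217728 → NEW=255, ERR=-8891771649/134217728
(2,4): OLD=626964400509/4294967296 → NEW=255, ERR=-468252259971/4294967296
(2,5): OLD=11197247940667/68719476736 → NEW=255, ERR=-6326218627013/68719476736
(3,0): OLD=651216407/16777216 → NEW=0, ERR=651216407/16777216
(3,1): OLD=9065720907/134217728 → NEW=0, ERR=9065720907/134217728
(3,2): OLD=138056856849/1073741824 → NEW=255, ERR=-135747308271/1073741824
(3,3): OLD=3944898724019/68719476736 → NEW=0, ERR=3944898724019/68719476736
(3,4): OLD=87765038291283/549755813888 → NEW=255, ERR=-52422694250157/549755813888
(3,5): OLD=1228808291711229/8796093022208 → NEW=255, ERR=-1014195428951811/8796093022208
Target (3,5): original=217, with diffused error = 1228808291711229/8796093022208

Answer: 1228808291711229/8796093022208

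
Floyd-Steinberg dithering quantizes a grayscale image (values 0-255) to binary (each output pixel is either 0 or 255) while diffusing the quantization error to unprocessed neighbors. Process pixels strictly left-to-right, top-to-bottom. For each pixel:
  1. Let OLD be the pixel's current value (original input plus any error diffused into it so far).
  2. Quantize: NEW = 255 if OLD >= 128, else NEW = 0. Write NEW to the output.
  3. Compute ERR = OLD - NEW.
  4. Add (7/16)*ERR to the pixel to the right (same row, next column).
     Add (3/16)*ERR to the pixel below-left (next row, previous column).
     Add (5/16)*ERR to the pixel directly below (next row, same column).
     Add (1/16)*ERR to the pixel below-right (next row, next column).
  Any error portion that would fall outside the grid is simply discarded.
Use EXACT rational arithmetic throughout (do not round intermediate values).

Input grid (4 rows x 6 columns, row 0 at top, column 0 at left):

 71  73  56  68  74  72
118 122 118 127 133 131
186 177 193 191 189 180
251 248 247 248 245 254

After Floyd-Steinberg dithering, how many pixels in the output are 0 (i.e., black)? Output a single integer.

Answer: 9

Derivation:
(0,0): OLD=71 → NEW=0, ERR=71
(0,1): OLD=1665/16 → NEW=0, ERR=1665/16
(0,2): OLD=25991/256 → NEW=0, ERR=25991/256
(0,3): OLD=460465/4096 → NEW=0, ERR=460465/4096
(0,4): OLD=8072919/65536 → NEW=0, ERR=8072919/65536
(0,5): OLD=132007905/1048576 → NEW=0, ERR=132007905/1048576
(1,0): OLD=40883/256 → NEW=255, ERR=-24397/256
(1,1): OLD=279141/2048 → NEW=255, ERR=-243099/2048
(1,2): OLD=8216777/65536 → NEW=0, ERR=8216777/65536
(1,3): OLD=64599061/262144 → NEW=255, ERR=-2247659/262144
(1,4): OLD=3328171551/16777216 → NEW=255, ERR=-950018529/16777216
(1,5): OLD=41142214697/268435456 → NEW=255, ERR=-27308826583/268435456
(2,0): OLD=4389671/32768 → NEW=255, ERR=-3966169/32768
(2,1): OLD=109580445/1048576 → NEW=0, ERR=109580445/1048576
(2,2): OLD=4510969367/16777216 → NEW=255, ERR=232779287/16777216
(2,3): OLD=25717407775/134217728 → NEW=255, ERR=-8508112865/134217728
(2,4): OLD=532405673949/4294967296 → NEW=0, ERR=532405673949/4294967296
(2,5): OLD=13668434660059/68719476736 → NEW=255, ERR=-3855031907621/68719476736
(3,0): OLD=3905235511/16777216 → NEW=255, ERR=-372954569/16777216
(3,1): OLD=35697703019/134217728 → NEW=255, ERR=1472182379/134217728
(3,2): OLD=269273433777/1073741824 → NEW=255, ERR=-4530731343/1073741824
(3,3): OLD=17211080213843/68719476736 → NEW=255, ERR=-312386353837/68719476736
(3,4): OLD=146932424367219/549755813888 → NEW=255, ERR=6744691825779/549755813888
(3,5): OLD=2195367120381917/8796093022208 → NEW=255, ERR=-47636600281123/8796093022208
Output grid:
  Row 0: ......  (6 black, running=6)
  Row 1: ##.###  (1 black, running=7)
  Row 2: #.##.#  (2 black, running=9)
  Row 3: ######  (0 black, running=9)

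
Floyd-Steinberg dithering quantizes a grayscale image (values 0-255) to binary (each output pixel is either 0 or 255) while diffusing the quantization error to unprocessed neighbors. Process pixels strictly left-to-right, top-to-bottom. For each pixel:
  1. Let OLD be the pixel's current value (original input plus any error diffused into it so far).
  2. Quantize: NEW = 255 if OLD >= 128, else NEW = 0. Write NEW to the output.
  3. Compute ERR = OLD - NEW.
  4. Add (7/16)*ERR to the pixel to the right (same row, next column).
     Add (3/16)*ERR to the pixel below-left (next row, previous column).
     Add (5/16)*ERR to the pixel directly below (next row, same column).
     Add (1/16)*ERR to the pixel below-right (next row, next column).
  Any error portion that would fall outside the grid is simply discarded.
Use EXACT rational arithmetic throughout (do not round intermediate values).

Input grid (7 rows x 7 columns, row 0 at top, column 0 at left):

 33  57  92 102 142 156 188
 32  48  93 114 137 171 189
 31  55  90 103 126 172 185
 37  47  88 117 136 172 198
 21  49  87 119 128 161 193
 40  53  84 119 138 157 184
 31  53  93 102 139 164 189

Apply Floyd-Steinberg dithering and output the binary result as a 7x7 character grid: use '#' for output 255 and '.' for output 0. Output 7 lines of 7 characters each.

Answer: ...#.##
..#.#.#
..#.###
...#..#
.#..###
..#.#.#
...#.##

Derivation:
(0,0): OLD=33 → NEW=0, ERR=33
(0,1): OLD=1143/16 → NEW=0, ERR=1143/16
(0,2): OLD=31553/256 → NEW=0, ERR=31553/256
(0,3): OLD=638663/4096 → NEW=255, ERR=-405817/4096
(0,4): OLD=6465393/65536 → NEW=0, ERR=6465393/65536
(0,5): OLD=208835607/1048576 → NEW=255, ERR=-58551273/1048576
(0,6): OLD=2744257697/16777216 → NEW=255, ERR=-1533932383/16777216
(1,0): OLD=14261/256 → NEW=0, ERR=14261/256
(1,1): OLD=245491/2048 → NEW=0, ERR=245491/2048
(1,2): OLD=11131119/65536 → NEW=255, ERR=-5580561/65536
(1,3): OLD=18870531/262144 → NEW=0, ERR=18870531/262144
(1,4): OLD=3064541929/16777216 → NEW=255, ERR=-1213648151/16777216
(1,5): OLD=14888083769/134217728 → NEW=0, ERR=14888083769/134217728
(1,6): OLD=441239137591/2147483648 → NEW=255, ERR=-106369192649/2147483648
(2,0): OLD=2322721/32768 → NEW=0, ERR=2322721/32768
(2,1): OLD=116377467/1048576 → NEW=0, ERR=116377467/1048576
(2,2): OLD=2230284593/16777216 → NEW=255, ERR=-2047905487/16777216
(2,3): OLD=7141257705/134217728 → NEW=0, ERR=7141257705/134217728
(2,4): OLD=163175890361/1073741824 → NEW=255, ERR=-110628274759/1073741824
(2,5): OLD=5077671312915/34359738368 → NEW=255, ERR=-3684061970925/34359738368
(2,6): OLD=71218205805749/549755813888 → NEW=255, ERR=-68969526735691/549755813888
(3,0): OLD=1341524753/16777216 → NEW=0, ERR=1341524753/16777216
(3,1): OLD=13181426877/134217728 → NEW=0, ERR=13181426877/134217728
(3,2): OLD=117826209287/1073741824 → NEW=0, ERR=117826209287/1073741824
(3,3): OLD=664381923073/4294967296 → NEW=255, ERR=-430834737407/4294967296
(3,4): OLD=23715497492241/549755813888 → NEW=0, ERR=23715497492241/549755813888
(3,5): OLD=560330633853891/4398046511104 → NEW=0, ERR=560330633853891/4398046511104
(3,6): OLD=14624984782448669/70368744177664 → NEW=255, ERR=-3319044982855651/70368744177664
(4,0): OLD=138302427359/2147483648 → NEW=0, ERR=138302427359/2147483648
(4,1): OLD=4584930745811/34359738368 → NEW=255, ERR=-4176802538029/34359738368
(4,2): OLD=30477743110717/549755813888 → NEW=0, ERR=30477743110717/549755813888
(4,3): OLD=557909275554479/4398046511104 → NEW=0, ERR=557909275554479/4398046511104
(4,4): OLD=7550500606884445/35184372088832 → NEW=255, ERR=-1421514275767715/35184372088832
(4,5): OLD=199273584579665629/1125899906842624 → NEW=255, ERR=-87830891665203491/1125899906842624
(4,6): OLD=2739883714311742491/18014398509481984 → NEW=255, ERR=-1853787905606163429/18014398509481984
(5,0): OLD=20524019130153/549755813888 → NEW=0, ERR=20524019130153/549755813888
(5,1): OLD=201277755890915/4398046511104 → NEW=0, ERR=201277755890915/4398046511104
(5,2): OLD=4839062814192293/35184372088832 → NEW=255, ERR=-4132952068459867/35184372088832
(5,3): OLD=29031391865939481/281474976710656 → NEW=0, ERR=29031391865939481/281474976710656
(5,4): OLD=2950755781978321011/18014398509481984 → NEW=255, ERR=-1642915837939584909/18014398509481984
(5,5): OLD=10218053915506904899/144115188075855872 → NEW=0, ERR=10218053915506904899/144115188075855872
(5,6): OLD=410407620746475437453/2305843009213693952 → NEW=255, ERR=-177582346603016520307/2305843009213693952
(6,0): OLD=3606225102386449/70368744177664 → NEW=0, ERR=3606225102386449/70368744177664
(6,1): OLD=78847853288537797/1125899906842624 → NEW=0, ERR=78847853288537797/1125899906842624
(6,2): OLD=1965905511347358383/18014398509481984 → NEW=0, ERR=1965905511347358383/18014398509481984
(6,3): OLD=22703031685568266929/144115188075855872 → NEW=255, ERR=-14046341273774980431/144115188075855872
(6,4): OLD=25248673778572116115/288230376151711744 → NEW=0, ERR=25248673778572116115/288230376151711744
(6,5): OLD=7538861833952007395135/36893488147419103232 → NEW=255, ERR=-1868977643639863929025/36893488147419103232
(6,6): OLD=86892298726444766699977/590295810358705651712 → NEW=255, ERR=-63633132915025174486583/590295810358705651712
Row 0: ...#.##
Row 1: ..#.#.#
Row 2: ..#.###
Row 3: ...#..#
Row 4: .#..###
Row 5: ..#.#.#
Row 6: ...#.##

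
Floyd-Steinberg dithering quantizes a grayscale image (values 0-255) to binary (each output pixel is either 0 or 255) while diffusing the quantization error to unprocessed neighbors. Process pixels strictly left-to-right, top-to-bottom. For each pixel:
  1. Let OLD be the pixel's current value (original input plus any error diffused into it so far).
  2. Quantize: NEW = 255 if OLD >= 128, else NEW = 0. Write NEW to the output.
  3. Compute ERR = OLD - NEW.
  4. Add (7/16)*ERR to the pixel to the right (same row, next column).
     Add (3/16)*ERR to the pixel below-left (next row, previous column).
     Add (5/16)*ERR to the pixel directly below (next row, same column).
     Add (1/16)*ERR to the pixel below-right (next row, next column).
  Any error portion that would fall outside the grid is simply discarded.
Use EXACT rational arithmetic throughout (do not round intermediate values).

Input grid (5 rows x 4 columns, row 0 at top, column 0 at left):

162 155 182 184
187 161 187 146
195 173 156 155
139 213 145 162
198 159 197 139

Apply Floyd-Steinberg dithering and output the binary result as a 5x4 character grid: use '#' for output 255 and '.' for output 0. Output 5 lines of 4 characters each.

Answer: #.##
##.#
#.#.
####
#.#.

Derivation:
(0,0): OLD=162 → NEW=255, ERR=-93
(0,1): OLD=1829/16 → NEW=0, ERR=1829/16
(0,2): OLD=59395/256 → NEW=255, ERR=-5885/256
(0,3): OLD=712469/4096 → NEW=255, ERR=-332011/4096
(1,0): OLD=45919/256 → NEW=255, ERR=-19361/256
(1,1): OLD=314393/2048 → NEW=255, ERR=-207847/2048
(1,2): OLD=8346765/65536 → NEW=0, ERR=8346765/65536
(1,3): OLD=183452011/1048576 → NEW=255, ERR=-83934869/1048576
(2,0): OLD=4991779/32768 → NEW=255, ERR=-3364061/32768
(2,1): OLD=121135153/1048576 → NEW=0, ERR=121135153/1048576
(2,2): OLD=471838837/2097152 → NEW=255, ERR=-62934923/2097152
(2,3): OLD=4188140289/33554432 → NEW=0, ERR=4188140289/33554432
(3,0): OLD=2157188723/16777216 → NEW=255, ERR=-2121001357/16777216
(3,1): OLD=48787717485/268435456 → NEW=255, ERR=-19663323795/268435456
(3,2): OLD=576374606739/4294967296 → NEW=255, ERR=-518842053741/4294967296
(3,3): OLD=10052179917701/68719476736 → NEW=255, ERR=-7471286649979/68719476736
(4,0): OLD=621733444663/4294967296 → NEW=255, ERR=-473483215817/4294967296
(4,1): OLD=1969722939045/34359738368 → NEW=0, ERR=1969722939045/34359738368
(4,2): OLD=175224876677765/1099511627776 → NEW=255, ERR=-105150588405115/1099511627776
(4,3): OLD=978733243582003/17592186044416 → NEW=0, ERR=978733243582003/17592186044416
Row 0: #.##
Row 1: ##.#
Row 2: #.#.
Row 3: ####
Row 4: #.#.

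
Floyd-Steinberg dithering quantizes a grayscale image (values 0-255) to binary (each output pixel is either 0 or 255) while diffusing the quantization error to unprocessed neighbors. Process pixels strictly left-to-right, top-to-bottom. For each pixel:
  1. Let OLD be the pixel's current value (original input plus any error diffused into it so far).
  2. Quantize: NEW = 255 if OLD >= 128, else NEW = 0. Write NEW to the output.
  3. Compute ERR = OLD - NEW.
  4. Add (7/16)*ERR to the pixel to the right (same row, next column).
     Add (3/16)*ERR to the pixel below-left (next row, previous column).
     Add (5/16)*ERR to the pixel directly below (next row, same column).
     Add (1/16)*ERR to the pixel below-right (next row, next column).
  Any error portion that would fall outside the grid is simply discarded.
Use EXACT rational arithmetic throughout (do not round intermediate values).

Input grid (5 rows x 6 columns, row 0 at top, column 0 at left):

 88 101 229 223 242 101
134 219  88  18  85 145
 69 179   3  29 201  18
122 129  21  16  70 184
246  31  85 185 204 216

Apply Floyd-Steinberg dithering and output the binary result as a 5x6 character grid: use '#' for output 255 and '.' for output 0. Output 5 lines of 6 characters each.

Answer: .####.
#....#
.#..#.
#....#
#.####

Derivation:
(0,0): OLD=88 → NEW=0, ERR=88
(0,1): OLD=279/2 → NEW=255, ERR=-231/2
(0,2): OLD=5711/32 → NEW=255, ERR=-2449/32
(0,3): OLD=97033/512 → NEW=255, ERR=-33527/512
(0,4): OLD=1747775/8192 → NEW=255, ERR=-341185/8192
(0,5): OLD=10849977/131072 → NEW=0, ERR=10849977/131072
(1,0): OLD=4475/32 → NEW=255, ERR=-3685/32
(1,1): OLD=31661/256 → NEW=0, ERR=31661/256
(1,2): OLD=808513/8192 → NEW=0, ERR=808513/8192
(1,3): OLD=921557/32768 → NEW=0, ERR=921557/32768
(1,4): OLD=200733735/2097152 → NEW=0, ERR=200733735/2097152
(1,5): OLD=7051183585/33554432 → NEW=255, ERR=-1505196575/33554432
(2,0): OLD=230207/4096 → NEW=0, ERR=230207/4096
(2,1): OLD=33232725/131072 → NEW=255, ERR=-190635/131072
(2,2): OLD=96907167/2097152 → NEW=0, ERR=96907167/2097152
(2,3): OLD=1377753735/16777216 → NEW=0, ERR=1377753735/16777216
(2,4): OLD=139686389045/536870912 → NEW=255, ERR=2784306485/536870912
(2,5): OLD=105081078211/8589934592 → NEW=0, ERR=105081078211/8589934592
(3,0): OLD=292113759/2097152 → NEW=255, ERR=-242660001/2097152
(3,1): OLD=1511619203/16777216 → NEW=0, ERR=1511619203/16777216
(3,2): OLD=12101812801/134217728 → NEW=0, ERR=12101812801/134217728
(3,3): OLD=729891463707/8589934592 → NEW=0, ERR=729891463707/8589934592
(3,4): OLD=7986682327371/68719476736 → NEW=0, ERR=7986682327371/68719476736
(3,5): OLD=262776550160901/1099511627776 → NEW=255, ERR=-17598914921979/1099511627776
(4,0): OLD=60863579745/268435456 → NEW=255, ERR=-7587461535/268435456
(4,1): OLD=242511688349/4294967296 → NEW=0, ERR=242511688349/4294967296
(4,2): OLD=21913678201383/137438953472 → NEW=255, ERR=-13133254933977/137438953472
(4,3): OLD=433590185108291/2199023255552 → NEW=255, ERR=-127160745057469/2199023255552
(4,4): OLD=7646614588275923/35184372088832 → NEW=255, ERR=-1325400294376237/35184372088832
(4,5): OLD=113592742842467045/562949953421312 → NEW=255, ERR=-29959495279967515/562949953421312
Row 0: .####.
Row 1: #....#
Row 2: .#..#.
Row 3: #....#
Row 4: #.####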